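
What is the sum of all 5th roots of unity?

Sum of all nth roots of unity equals 0 for n > 1 (geometric series with r ≠ 1).

0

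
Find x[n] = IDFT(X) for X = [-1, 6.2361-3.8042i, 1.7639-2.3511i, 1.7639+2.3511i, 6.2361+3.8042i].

x[n] = (1/5) Σ(k=0 to 4) X[k] · e^(2πikn/5)

Computing each x[n]:
x[0] = 3
x[1] = 2
x[2] = -2
x[3] = -2
x[4] = -2

x = [3, 2, -2, -2, -2]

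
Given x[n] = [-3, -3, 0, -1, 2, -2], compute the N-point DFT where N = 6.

X[k] = Σ(n=0 to 5) x[n] · ω_6^(nk)
where ω_6 = e^(-2πi/6)

Computing each X[k]:
X[0] = -7
X[1] = -5.5000+2.5981i
X[2] = -2.5000-0.8660i
X[3] = 5
X[4] = -2.5000+0.8660i
X[5] = -5.5000-2.5981i

X = [-7, -5.5000+2.5981i, -2.5000-0.8660i, 5, -2.5000+0.8660i, -5.5000-2.5981i]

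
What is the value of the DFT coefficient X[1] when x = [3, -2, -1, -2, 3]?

X[1] = Σ(n=0 to 4) x[n] · ω_5^(1n) where ω_5 = e^(-2πi/5)
= (3)·ω_5^0 + (-2)·ω_5^1 + (-1)·ω_5^2 + (-2)·ω_5^3 + (3)·ω_5^4

X[1] = 5.7361+4.1675i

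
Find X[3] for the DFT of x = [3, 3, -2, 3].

X[3] = Σ(n=0 to 3) x[n] · ω_4^(3n) where ω_4 = e^(-2πi/4)
= (3)·ω_4^0 + (3)·ω_4^3 + (-2)·ω_4^6 + (3)·ω_4^9

X[3] = 5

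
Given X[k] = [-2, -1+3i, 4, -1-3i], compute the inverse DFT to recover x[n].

x[n] = (1/4) Σ(k=0 to 3) X[k] · e^(2πikn/4)

Computing each x[n]:
x[0] = 0
x[1] = -3
x[2] = 1
x[3] = 0

x = [0, -3, 1, 0]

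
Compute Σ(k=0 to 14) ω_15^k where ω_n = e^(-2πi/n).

Sum of all nth roots of unity equals 0 for n > 1 (geometric series with r ≠ 1).

0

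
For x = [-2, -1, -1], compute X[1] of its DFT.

X[1] = Σ(n=0 to 2) x[n] · ω_3^(1n) where ω_3 = e^(-2πi/3)
= (-2)·ω_3^0 + (-1)·ω_3^1 + (-1)·ω_3^2

X[1] = -1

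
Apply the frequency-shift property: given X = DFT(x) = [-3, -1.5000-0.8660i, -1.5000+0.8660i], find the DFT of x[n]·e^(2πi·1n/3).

Modulation property: DFT(ω_3^(-1n)·x[n]) = X[(k-1) mod 3], so circularly shift X by 1 positions.

X[k-1] = [-1.5000+0.8660i, -3, -1.5000-0.8660i]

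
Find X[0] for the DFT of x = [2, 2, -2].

X[0] = Σ(n=0 to 2) x[n] · ω_3^0 = Σ x[n]
= (2) + (2) + (-2)

X[0] = 2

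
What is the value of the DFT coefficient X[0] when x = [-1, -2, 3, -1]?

X[0] = Σ(n=0 to 3) x[n] · ω_4^0 = Σ x[n]
= (-1) + (-2) + (3) + (-1)

X[0] = -1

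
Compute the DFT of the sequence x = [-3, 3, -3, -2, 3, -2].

X[k] = Σ(n=0 to 5) x[n] · ω_6^(nk)
where ω_6 = e^(-2πi/6)

Computing each X[k]:
X[0] = -4
X[1] = -0.5000+0.8660i
X[2] = -5.5000-9.5263i
X[3] = -2
X[4] = -5.5000+9.5263i
X[5] = -0.5000-0.8660i

X = [-4, -0.5000+0.8660i, -5.5000-9.5263i, -2, -5.5000+9.5263i, -0.5000-0.8660i]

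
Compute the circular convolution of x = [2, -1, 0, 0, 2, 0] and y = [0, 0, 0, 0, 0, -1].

(x ⊛ y)[n] = Σ(m=0 to 5) x[m] · y[(n-m) mod 6]

Computing each output sample:
(x ⊛ y)[0] = 1
(x ⊛ y)[1] = 0
(x ⊛ y)[2] = 0
(x ⊛ y)[3] = -2
(x ⊛ y)[4] = 0
(x ⊛ y)[5] = -2

x ⊛ y = [1, 0, 0, -2, 0, -2]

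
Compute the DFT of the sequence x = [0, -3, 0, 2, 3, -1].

X[k] = Σ(n=0 to 5) x[n] · ω_6^(nk)
where ω_6 = e^(-2πi/6)

Computing each X[k]:
X[0] = 1
X[1] = -5.5000+4.3301i
X[2] = 2.5000-0.8660i
X[3] = 5
X[4] = 2.5000+0.8660i
X[5] = -5.5000-4.3301i

X = [1, -5.5000+4.3301i, 2.5000-0.8660i, 5, 2.5000+0.8660i, -5.5000-4.3301i]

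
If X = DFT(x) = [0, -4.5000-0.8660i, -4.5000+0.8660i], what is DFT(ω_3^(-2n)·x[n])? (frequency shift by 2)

Modulation property: DFT(ω_3^(-2n)·x[n]) = X[(k-2) mod 3], so circularly shift X by 2 positions.

X[k-2] = [-4.5000-0.8660i, -4.5000+0.8660i, 0]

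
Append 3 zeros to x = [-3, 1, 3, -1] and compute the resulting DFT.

Original 4-point DFT: [0, -6-2i, 0, -6+2i]
Zero-padded 7-point DFT provides frequency interpolation.

DFT_7([x, 0, ...]) = [0, -2.1431-3.2727i, -6.5489-0.4551i, -1.8080+2.8865i, -1.8080-2.8865i, -6.5489+0.4551i, -2.1431+3.2727i]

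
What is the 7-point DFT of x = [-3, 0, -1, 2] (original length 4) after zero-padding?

Original 4-point DFT: [-2, -2+2i, -6, -2-2i]
Zero-padded 7-point DFT provides frequency interpolation.

DFT_7([x, 0, ...]) = [-2, -4.5794+0.1072i, -0.8521+1.1298i, -4.0685-2.7317i, -4.0685+2.7317i, -0.8521-1.1298i, -4.5794-0.1072i]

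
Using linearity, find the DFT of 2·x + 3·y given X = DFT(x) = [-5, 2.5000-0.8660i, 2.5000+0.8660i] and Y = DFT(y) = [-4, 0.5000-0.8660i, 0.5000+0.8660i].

By linearity: DFT(2x + 3y) = 2·DFT(x) + 3·DFT(y)
= 2·[-5, 2.5000-0.8660i, 2.5000+0.8660i] + 3·[-4, 0.5000-0.8660i, 0.5000+0.8660i]

Computing element-wise:
Z[0] = 2·(-5) + 3·(-4) = -22
Z[1] = 2·(2.5000-0.8660i) + 3·(0.5000-0.8660i) = 6.5000-4.3300i
Z[2] = 2·(2.5000+0.8660i) + 3·(0.5000+0.8660i) = 6.5000+4.3300i

DFT(2x + 3y) = 2·X + 3·Y = [-22, 6.5000-4.3300i, 6.5000+4.3300i]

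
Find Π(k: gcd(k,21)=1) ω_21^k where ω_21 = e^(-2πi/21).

The primitive 21st roots of unity are ω_21^k for k coprime to 21: k ∈ {1, 2, 4, 5, 8, 10, 11, 13, 16, 17, 19, 20}
Their product equals the constant term of the cyclotomic polynomial Φ_21(x) up to sign.
For n ≥ 3, the product of all primitive nth roots of unity is 1. (For n=1 it is 1; for n=2 it is -1.)

1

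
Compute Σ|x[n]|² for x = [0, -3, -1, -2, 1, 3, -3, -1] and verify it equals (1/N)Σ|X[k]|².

Time domain:
Σ|x[n]|² = |0|² + |-3|² + |-1|² + |-2|² + |1|² + |3|² + |-3|² + |-1|² = 34.0000

Frequency domain:
(1/8)Σ|X[k]|² = (1/8)(|-6|² + |-4.5355+2.9497i|² + |5-3i|² + |2.5355+6.9497i|² + |0|² + |2.5355-6.9497i|² + |5+3i|² + |-4.5355-2.9497i|²) = (1/8)·272.0000 = 34.0000

Both sides agree, confirming Parseval's theorem.

Σ|x[n]|² = (1/N)Σ|X[k]|² = 34.0000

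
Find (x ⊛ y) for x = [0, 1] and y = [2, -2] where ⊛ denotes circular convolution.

(x ⊛ y)[n] = Σ(m=0 to 1) x[m] · y[(n-m) mod 2]

Computing each output sample:
(x ⊛ y)[0] = -2
(x ⊛ y)[1] = 2

x ⊛ y = [-2, 2]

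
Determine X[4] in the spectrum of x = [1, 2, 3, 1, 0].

X[4] = Σ(n=0 to 4) x[n] · ω_5^(4n) where ω_5 = e^(-2πi/5)
= (1)·ω_5^0 + (2)·ω_5^4 + (3)·ω_5^8 + (1)·ω_5^12 + (0)·ω_5^16

X[4] = -1.6180+3.0777i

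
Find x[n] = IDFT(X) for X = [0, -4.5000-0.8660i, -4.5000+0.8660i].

x[n] = (1/3) Σ(k=0 to 2) X[k] · e^(2πikn/3)

Computing each x[n]:
x[0] = -3
x[1] = 2
x[2] = 1

x = [-3, 2, 1]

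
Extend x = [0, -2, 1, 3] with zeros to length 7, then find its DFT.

Original 4-point DFT: [2, -1+5i, 0, -1-5i]
Zero-padded 7-point DFT provides frequency interpolation.

DFT_7([x, 0, ...]) = [2, -4.1724-0.7129i, 1.4145+4.7292i, 1.7579-1.2752i, 1.7579+1.2752i, 1.4145-4.7292i, -4.1724+0.7129i]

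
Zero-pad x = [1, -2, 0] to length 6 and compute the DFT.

Original 3-point DFT: [-1, 2.0000+1.7321i, 2.0000-1.7321i]
Zero-padded 6-point DFT provides frequency interpolation.

DFT_6([x, 0, ...]) = [-1, 1.7321i, 2.0000+1.7321i, 3, 2.0000-1.7321i, -1.7321i]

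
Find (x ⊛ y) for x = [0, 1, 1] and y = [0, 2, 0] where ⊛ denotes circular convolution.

(x ⊛ y)[n] = Σ(m=0 to 2) x[m] · y[(n-m) mod 3]

Computing each output sample:
(x ⊛ y)[0] = 2
(x ⊛ y)[1] = 0
(x ⊛ y)[2] = 2

x ⊛ y = [2, 0, 2]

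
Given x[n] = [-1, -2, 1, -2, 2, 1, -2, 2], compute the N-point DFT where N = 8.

X[k] = Σ(n=0 to 7) x[n] · ω_8^(nk)
where ω_8 = e^(-2πi/8)

Computing each X[k]:
X[0] = -1
X[1] = -2.2929+1.9497i
X[2] = 2+1i
X[3] = -3.7071+7.9497i
X[4] = 1
X[5] = -3.7071-7.9497i
X[6] = 2-1i
X[7] = -2.2929-1.9497i

X = [-1, -2.2929+1.9497i, 2+1i, -3.7071+7.9497i, 1, -3.7071-7.9497i, 2-1i, -2.2929-1.9497i]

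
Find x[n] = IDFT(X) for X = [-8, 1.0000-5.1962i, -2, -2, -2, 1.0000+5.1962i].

x[n] = (1/6) Σ(k=0 to 5) X[k] · e^(2πikn/6)

Computing each x[n]:
x[0] = -2
x[1] = 1
x[2] = 0
x[3] = -2
x[4] = -3
x[5] = -2

x = [-2, 1, 0, -2, -3, -2]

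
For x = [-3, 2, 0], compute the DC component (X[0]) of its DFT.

X[0] = Σ(n=0 to 2) x[n] · ω_3^0 = Σ x[n]
= (-3) + (2) + (0)

X[0] = -1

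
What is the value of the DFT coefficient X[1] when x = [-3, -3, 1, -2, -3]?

X[1] = Σ(n=0 to 4) x[n] · ω_5^(1n) where ω_5 = e^(-2πi/5)
= (-3)·ω_5^0 + (-3)·ω_5^1 + (1)·ω_5^2 + (-2)·ω_5^3 + (-3)·ω_5^4

X[1] = -4.0451-1.7634i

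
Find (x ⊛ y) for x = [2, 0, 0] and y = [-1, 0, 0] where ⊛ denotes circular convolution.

(x ⊛ y)[n] = Σ(m=0 to 2) x[m] · y[(n-m) mod 3]

Computing each output sample:
(x ⊛ y)[0] = -2
(x ⊛ y)[1] = 0
(x ⊛ y)[2] = 0

x ⊛ y = [-2, 0, 0]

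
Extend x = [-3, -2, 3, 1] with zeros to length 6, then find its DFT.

Original 4-point DFT: [-1, -6+3i, 1, -6-3i]
Zero-padded 6-point DFT provides frequency interpolation.

DFT_6([x, 0, ...]) = [-1, -6.5000-0.8660i, -2.5000+4.3301i, 1, -2.5000-4.3301i, -6.5000+0.8660i]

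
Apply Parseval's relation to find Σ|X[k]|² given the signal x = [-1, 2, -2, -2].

Parseval: Σ|x[n]|² = (1/N)Σ|X[k]|², so Σ|X[k]|² = N·Σ|x[n]|² = 4·13.0000

Σ|X[k]|² = N·Σ|x[n]|² = 4·13.0000 = 52.0000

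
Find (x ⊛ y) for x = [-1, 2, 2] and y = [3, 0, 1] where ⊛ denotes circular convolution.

(x ⊛ y)[n] = Σ(m=0 to 2) x[m] · y[(n-m) mod 3]

Computing each output sample:
(x ⊛ y)[0] = -1
(x ⊛ y)[1] = 8
(x ⊛ y)[2] = 5

x ⊛ y = [-1, 8, 5]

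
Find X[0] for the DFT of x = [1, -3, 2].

X[0] = Σ(n=0 to 2) x[n] · ω_3^0 = Σ x[n]
= (1) + (-3) + (2)

X[0] = 0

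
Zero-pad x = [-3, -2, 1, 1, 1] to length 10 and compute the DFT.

Original 5-point DFT: [-2, -4.9271+2.8532i, -1.5729+1.7634i, -1.5729-1.7634i, -4.9271-2.8532i]
Zero-padded 10-point DFT provides frequency interpolation.

DFT_10([x, 0, ...]) = [-2, -5.4271-1.3143i, -4.9271+2.8532i, -2.0729+2.1266i, -1.5729+1.7634i, 0, -1.5729-1.7634i, -2.0729-2.1266i, -4.9271-2.8532i, -5.4271+1.3143i]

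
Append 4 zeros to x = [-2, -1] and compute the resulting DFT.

Original 2-point DFT: [-3, -1]
Zero-padded 6-point DFT provides frequency interpolation.

DFT_6([x, 0, ...]) = [-3, -2.5000+0.8660i, -1.5000+0.8660i, -1, -1.5000-0.8660i, -2.5000-0.8660i]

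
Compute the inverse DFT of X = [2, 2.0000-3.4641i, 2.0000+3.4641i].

x[n] = (1/3) Σ(k=0 to 2) X[k] · e^(2πikn/3)

Computing each x[n]:
x[0] = 2
x[1] = 2
x[2] = -2

x = [2, 2, -2]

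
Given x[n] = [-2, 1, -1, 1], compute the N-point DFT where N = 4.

X[k] = Σ(n=0 to 3) x[n] · ω_4^(nk)
where ω_4 = e^(-2πi/4)

Computing each X[k]:
X[0] = -1
X[1] = -1
X[2] = -5
X[3] = -1

X = [-1, -1, -5, -1]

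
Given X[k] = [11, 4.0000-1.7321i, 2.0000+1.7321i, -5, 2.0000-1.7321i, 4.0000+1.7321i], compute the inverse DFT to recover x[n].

x[n] = (1/6) Σ(k=0 to 5) X[k] · e^(2πikn/6)

Computing each x[n]:
x[0] = 3
x[1] = 3
x[2] = 1
x[3] = 2
x[4] = -1
x[5] = 3

x = [3, 3, 1, 2, -1, 3]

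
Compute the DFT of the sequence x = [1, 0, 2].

X[k] = Σ(n=0 to 2) x[n] · ω_3^(nk)
where ω_3 = e^(-2πi/3)

Computing each X[k]:
X[0] = 3
X[1] = 1.7321i
X[2] = -1.7321i

X = [3, 1.7321i, -1.7321i]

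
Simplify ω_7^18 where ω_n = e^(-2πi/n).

Since ω_7^7 = 1, powers reduce modulo 7.
18 mod 7 = 4
So ω_7^18 = ω_7^4 = e^(-2πi·4/7)

ω_7^18 = ω_7^4 = -0.9010+0.4339i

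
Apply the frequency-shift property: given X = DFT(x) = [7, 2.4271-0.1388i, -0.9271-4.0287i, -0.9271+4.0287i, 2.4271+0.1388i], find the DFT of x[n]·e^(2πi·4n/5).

Modulation property: DFT(ω_5^(-4n)·x[n]) = X[(k-4) mod 5], so circularly shift X by 4 positions.

X[k-4] = [2.4271-0.1388i, -0.9271-4.0287i, -0.9271+4.0287i, 2.4271+0.1388i, 7]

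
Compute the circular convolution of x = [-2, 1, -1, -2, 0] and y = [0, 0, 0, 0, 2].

(x ⊛ y)[n] = Σ(m=0 to 4) x[m] · y[(n-m) mod 5]

Computing each output sample:
(x ⊛ y)[0] = 2
(x ⊛ y)[1] = -2
(x ⊛ y)[2] = -4
(x ⊛ y)[3] = 0
(x ⊛ y)[4] = -4

x ⊛ y = [2, -2, -4, 0, -4]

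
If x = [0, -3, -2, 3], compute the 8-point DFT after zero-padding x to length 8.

Original 4-point DFT: [-2, 2+6i, -2, 2-6i]
Zero-padded 8-point DFT provides frequency interpolation.

DFT_8([x, 0, ...]) = [-2, -4.2426+2.0000i, 2+6i, 4.2426-2.0000i, -2, 4.2426+2.0000i, 2-6i, -4.2426-2.0000i]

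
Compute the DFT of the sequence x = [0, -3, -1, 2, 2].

X[k] = Σ(n=0 to 4) x[n] · ω_5^(nk)
where ω_5 = e^(-2πi/5)

Computing each X[k]:
X[0] = 0
X[1] = -1.1180+6.5186i
X[2] = 1.1180+0.0858i
X[3] = 1.1180-0.0858i
X[4] = -1.1180-6.5186i

X = [0, -1.1180+6.5186i, 1.1180+0.0858i, 1.1180-0.0858i, -1.1180-6.5186i]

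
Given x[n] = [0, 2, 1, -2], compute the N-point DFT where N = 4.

X[k] = Σ(n=0 to 3) x[n] · ω_4^(nk)
where ω_4 = e^(-2πi/4)

Computing each X[k]:
X[0] = 1
X[1] = -1-4i
X[2] = 1
X[3] = -1+4i

X = [1, -1-4i, 1, -1+4i]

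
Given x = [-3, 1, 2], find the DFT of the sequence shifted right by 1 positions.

Time shift by 1: X_shifted[k] = ω_3^(1k) · X[k]
Shifted x = [2, -3, 1]

DFT(x[n-1]) = [0, 3.0000+3.4641i, 3.0000-3.4641i]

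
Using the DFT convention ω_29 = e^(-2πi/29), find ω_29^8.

ω_29^8 = e^(-2πi·8/29)
= cos(-2π·8/29) + i·sin(-2π·8/29)
= cos(-16π/29) + i·sin(-16π/29)

ω_29^8 = cos(-16π/29) + i·sin(-16π/29) = -0.1618-0.9868i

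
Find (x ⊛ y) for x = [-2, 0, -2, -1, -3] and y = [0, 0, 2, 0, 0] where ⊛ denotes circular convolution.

(x ⊛ y)[n] = Σ(m=0 to 4) x[m] · y[(n-m) mod 5]

Computing each output sample:
(x ⊛ y)[0] = -2
(x ⊛ y)[1] = -6
(x ⊛ y)[2] = -4
(x ⊛ y)[3] = 0
(x ⊛ y)[4] = -4

x ⊛ y = [-2, -6, -4, 0, -4]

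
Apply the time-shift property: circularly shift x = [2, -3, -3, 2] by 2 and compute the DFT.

Time shift by 2: X_shifted[k] = ω_4^(2k) · X[k]
Shifted x = [-3, 2, 2, -3]

DFT(x[n-2]) = [-2, -5-5i, 0, -5+5i]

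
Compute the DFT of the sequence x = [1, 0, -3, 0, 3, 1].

X[k] = Σ(n=0 to 5) x[n] · ω_6^(nk)
where ω_6 = e^(-2πi/6)

Computing each X[k]:
X[0] = 2
X[1] = 1.5000+6.0622i
X[2] = 0.5000-4.3301i
X[3] = 0
X[4] = 0.5000+4.3301i
X[5] = 1.5000-6.0622i

X = [2, 1.5000+6.0622i, 0.5000-4.3301i, 0, 0.5000+4.3301i, 1.5000-6.0622i]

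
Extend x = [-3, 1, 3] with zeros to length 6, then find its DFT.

Original 3-point DFT: [1, -5.0000+1.7321i, -5.0000-1.7321i]
Zero-padded 6-point DFT provides frequency interpolation.

DFT_6([x, 0, ...]) = [1, -4.0000-3.4641i, -5.0000+1.7321i, -1, -5.0000-1.7321i, -4.0000+3.4641i]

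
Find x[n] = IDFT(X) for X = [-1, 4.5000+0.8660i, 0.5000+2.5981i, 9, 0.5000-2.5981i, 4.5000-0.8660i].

x[n] = (1/6) Σ(k=0 to 5) X[k] · e^(2πikn/6)

Computing each x[n]:
x[0] = 3
x[1] = -2
x[2] = 1
x[3] = -3
x[4] = 0
x[5] = 0

x = [3, -2, 1, -3, 0, 0]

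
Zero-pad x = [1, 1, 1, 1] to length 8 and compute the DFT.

Original 4-point DFT: [4, 0, 0, 0]
Zero-padded 8-point DFT provides frequency interpolation.

DFT_8([x, 0, ...]) = [4, 1.0000-2.4142i, 0, 1.0000-0.4142i, 0, 1.0000+0.4142i, 0, 1.0000+2.4142i]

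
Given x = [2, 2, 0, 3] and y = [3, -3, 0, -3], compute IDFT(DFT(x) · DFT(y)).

(x ⊛ y)[n] = Σ(m=0 to 3) x[m] · y[(n-m) mod 4]

Computing each output sample:
(x ⊛ y)[0] = -9
(x ⊛ y)[1] = 0
(x ⊛ y)[2] = -15
(x ⊛ y)[3] = 3

x ⊛ y = [-9, 0, -15, 3]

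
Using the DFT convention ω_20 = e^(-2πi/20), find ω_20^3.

ω_20^3 = e^(-2πi·3/20)
= cos(-2π·3/20) + i·sin(-2π·3/20)
= cos(-6π/20) + i·sin(-6π/20)

ω_20^3 = cos(-6π/20) + i·sin(-6π/20) = 0.5878-0.8090i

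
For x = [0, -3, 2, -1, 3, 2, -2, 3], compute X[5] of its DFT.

X[5] = Σ(n=0 to 7) x[n] · ω_8^(5n) where ω_8 = e^(-2πi/8)
= (0)·ω_8^0 + (-3)·ω_8^5 + (2)·ω_8^10 + (-1)·ω_8^15 + (3)·ω_8^20 + (2)·ω_8^25 + (-2)·ω_8^30 + (3)·ω_8^35

X[5] = -2.2929-10.3640i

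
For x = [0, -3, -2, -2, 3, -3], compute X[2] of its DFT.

X[2] = Σ(n=0 to 5) x[n] · ω_6^(2n) where ω_6 = e^(-2πi/6)
= (0)·ω_6^0 + (-3)·ω_6^2 + (-2)·ω_6^4 + (-2)·ω_6^6 + (3)·ω_6^8 + (-3)·ω_6^10

X[2] = 0.5000-4.3301i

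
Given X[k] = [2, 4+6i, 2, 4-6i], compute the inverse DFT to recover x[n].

x[n] = (1/4) Σ(k=0 to 3) X[k] · e^(2πikn/4)

Computing each x[n]:
x[0] = 3
x[1] = -3
x[2] = -1
x[3] = 3

x = [3, -3, -1, 3]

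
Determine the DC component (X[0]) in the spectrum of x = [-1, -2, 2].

X[0] = Σ(n=0 to 2) x[n] · ω_3^0 = Σ x[n]
= (-1) + (-2) + (2)

X[0] = -1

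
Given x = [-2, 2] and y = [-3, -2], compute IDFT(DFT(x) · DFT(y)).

(x ⊛ y)[n] = Σ(m=0 to 1) x[m] · y[(n-m) mod 2]

Computing each output sample:
(x ⊛ y)[0] = 2
(x ⊛ y)[1] = -2

x ⊛ y = [2, -2]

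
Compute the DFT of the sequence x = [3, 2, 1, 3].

X[k] = Σ(n=0 to 3) x[n] · ω_4^(nk)
where ω_4 = e^(-2πi/4)

Computing each X[k]:
X[0] = 9
X[1] = 2+1i
X[2] = -1
X[3] = 2-1i

X = [9, 2+1i, -1, 2-1i]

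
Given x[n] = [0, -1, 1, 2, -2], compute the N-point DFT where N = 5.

X[k] = Σ(n=0 to 4) x[n] · ω_5^(nk)
where ω_5 = e^(-2πi/5)

Computing each X[k]:
X[0] = 0
X[1] = -3.3541-0.3633i
X[2] = 3.3541-1.5388i
X[3] = 3.3541+1.5388i
X[4] = -3.3541+0.3633i

X = [0, -3.3541-0.3633i, 3.3541-1.5388i, 3.3541+1.5388i, -3.3541+0.3633i]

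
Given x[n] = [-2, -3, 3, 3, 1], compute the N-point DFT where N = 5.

X[k] = Σ(n=0 to 4) x[n] · ω_5^(nk)
where ω_5 = e^(-2πi/5)

Computing each X[k]:
X[0] = 2
X[1] = -7.4721+3.8042i
X[2] = 1.4721+2.3511i
X[3] = 1.4721-2.3511i
X[4] = -7.4721-3.8042i

X = [2, -7.4721+3.8042i, 1.4721+2.3511i, 1.4721-2.3511i, -7.4721-3.8042i]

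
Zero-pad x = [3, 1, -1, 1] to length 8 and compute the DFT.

Original 4-point DFT: [4, 4, 0, 4]
Zero-padded 8-point DFT provides frequency interpolation.

DFT_8([x, 0, ...]) = [4, 3.0000-0.4142i, 4, 3.0000-2.4142i, 0, 3.0000+2.4142i, 4, 3.0000+0.4142i]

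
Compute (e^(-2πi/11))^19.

Since ω_11^11 = 1, powers reduce modulo 11.
19 mod 11 = 8
So ω_11^19 = ω_11^8 = e^(-2πi·8/11)

ω_11^19 = ω_11^8 = -0.1423+0.9898i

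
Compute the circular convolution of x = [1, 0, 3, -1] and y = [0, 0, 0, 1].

(x ⊛ y)[n] = Σ(m=0 to 3) x[m] · y[(n-m) mod 4]

Computing each output sample:
(x ⊛ y)[0] = 0
(x ⊛ y)[1] = 3
(x ⊛ y)[2] = -1
(x ⊛ y)[3] = 1

x ⊛ y = [0, 3, -1, 1]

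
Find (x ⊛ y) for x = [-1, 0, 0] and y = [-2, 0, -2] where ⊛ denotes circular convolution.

(x ⊛ y)[n] = Σ(m=0 to 2) x[m] · y[(n-m) mod 3]

Computing each output sample:
(x ⊛ y)[0] = 2
(x ⊛ y)[1] = 0
(x ⊛ y)[2] = 2

x ⊛ y = [2, 0, 2]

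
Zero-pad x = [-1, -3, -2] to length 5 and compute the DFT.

Original 3-point DFT: [-6, 1.5000+0.8660i, 1.5000-0.8660i]
Zero-padded 5-point DFT provides frequency interpolation.

DFT_5([x, 0, ...]) = [-6, -0.3090+4.0287i, 0.8090-0.1388i, 0.8090+0.1388i, -0.3090-4.0287i]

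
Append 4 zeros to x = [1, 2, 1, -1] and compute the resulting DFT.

Original 4-point DFT: [3, -3i, 1, 3i]
Zero-padded 8-point DFT provides frequency interpolation.

DFT_8([x, 0, ...]) = [3, 3.1213-1.7071i, -3i, -1.1213+0.2929i, 1, -1.1213-0.2929i, 3i, 3.1213+1.7071i]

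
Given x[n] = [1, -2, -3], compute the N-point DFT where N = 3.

X[k] = Σ(n=0 to 2) x[n] · ω_3^(nk)
where ω_3 = e^(-2πi/3)

Computing each X[k]:
X[0] = -4
X[1] = 3.5000-0.8660i
X[2] = 3.5000+0.8660i

X = [-4, 3.5000-0.8660i, 3.5000+0.8660i]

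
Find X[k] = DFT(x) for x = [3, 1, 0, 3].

X[k] = Σ(n=0 to 3) x[n] · ω_4^(nk)
where ω_4 = e^(-2πi/4)

Computing each X[k]:
X[0] = 7
X[1] = 3+2i
X[2] = -1
X[3] = 3-2i

X = [7, 3+2i, -1, 3-2i]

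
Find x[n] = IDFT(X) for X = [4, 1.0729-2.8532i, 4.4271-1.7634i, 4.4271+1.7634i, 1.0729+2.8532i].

x[n] = (1/5) Σ(k=0 to 4) X[k] · e^(2πikn/5)

Computing each x[n]:
x[0] = 3
x[1] = 1
x[2] = 1
x[3] = 1
x[4] = -2

x = [3, 1, 1, 1, -2]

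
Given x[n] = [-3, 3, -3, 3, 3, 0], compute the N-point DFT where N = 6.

X[k] = Σ(n=0 to 5) x[n] · ω_6^(nk)
where ω_6 = e^(-2πi/6)

Computing each X[k]:
X[0] = 3
X[1] = -4.5000+2.5981i
X[2] = -1.5000-7.7942i
X[3] = -9
X[4] = -1.5000+7.7942i
X[5] = -4.5000-2.5981i

X = [3, -4.5000+2.5981i, -1.5000-7.7942i, -9, -1.5000+7.7942i, -4.5000-2.5981i]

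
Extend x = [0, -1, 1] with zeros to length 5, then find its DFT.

Original 3-point DFT: [0, 1.7321i, -1.7321i]
Zero-padded 5-point DFT provides frequency interpolation.

DFT_5([x, 0, ...]) = [0, -1.1180+0.3633i, 1.1180+1.5388i, 1.1180-1.5388i, -1.1180-0.3633i]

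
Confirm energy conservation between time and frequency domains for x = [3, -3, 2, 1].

Time domain:
Σ|x[n]|² = |3|² + |-3|² + |2|² + |1|² = 23.0000

Frequency domain:
(1/4)Σ|X[k]|² = (1/4)(|3|² + |1+4i|² + |7|² + |1-4i|²) = (1/4)·92.0000 = 23.0000

Both sides agree, confirming Parseval's theorem.

Σ|x[n]|² = (1/N)Σ|X[k]|² = 23.0000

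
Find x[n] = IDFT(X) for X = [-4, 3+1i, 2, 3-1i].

x[n] = (1/4) Σ(k=0 to 3) X[k] · e^(2πikn/4)

Computing each x[n]:
x[0] = 1
x[1] = -2
x[2] = -2
x[3] = -1

x = [1, -2, -2, -1]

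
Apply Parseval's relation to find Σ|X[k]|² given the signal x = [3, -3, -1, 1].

Parseval: Σ|x[n]|² = (1/N)Σ|X[k]|², so Σ|X[k]|² = N·Σ|x[n]|² = 4·20.0000

Σ|X[k]|² = N·Σ|x[n]|² = 4·20.0000 = 80.0000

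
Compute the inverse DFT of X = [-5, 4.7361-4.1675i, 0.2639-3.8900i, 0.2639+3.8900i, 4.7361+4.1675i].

x[n] = (1/5) Σ(k=0 to 4) X[k] · e^(2πikn/5)

Computing each x[n]:
x[0] = 1
x[1] = 2
x[2] = -3
x[3] = -2
x[4] = -3

x = [1, 2, -3, -2, -3]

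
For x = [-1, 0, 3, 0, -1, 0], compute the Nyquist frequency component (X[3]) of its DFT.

X[3] = Σ(n=0 to 5) x[n] · ω_6^(3n) where ω_6 = e^(-2πi/6)
= (-1)·ω_6^0 + (0)·ω_6^3 + (3)·ω_6^6 + (0)·ω_6^9 + (-1)·ω_6^12 + (0)·ω_6^15

X[3] = 1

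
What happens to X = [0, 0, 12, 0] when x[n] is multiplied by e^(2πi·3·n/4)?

Modulation property: DFT(ω_4^(-3n)·x[n]) = X[(k-3) mod 4], so circularly shift X by 3 positions.

X[k-3] = [0, 12, 0, 0]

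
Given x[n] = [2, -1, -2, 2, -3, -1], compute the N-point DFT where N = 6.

X[k] = Σ(n=0 to 5) x[n] · ω_6^(nk)
where ω_6 = e^(-2πi/6)

Computing each X[k]:
X[0] = -3
X[1] = 1.5000-0.8660i
X[2] = 7.5000+0.8660i
X[3] = -3
X[4] = 7.5000-0.8660i
X[5] = 1.5000+0.8660i

X = [-3, 1.5000-0.8660i, 7.5000+0.8660i, -3, 7.5000-0.8660i, 1.5000+0.8660i]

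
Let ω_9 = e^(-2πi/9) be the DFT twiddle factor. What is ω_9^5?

ω_9^5 = e^(-2πi·5/9)
= cos(-2π·5/9) + i·sin(-2π·5/9)
= cos(-10π/9) + i·sin(-10π/9)

ω_9^5 = cos(-10π/9) + i·sin(-10π/9) = -0.9397+0.3420i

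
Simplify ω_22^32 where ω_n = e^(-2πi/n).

Since ω_22^22 = 1, powers reduce modulo 22.
32 mod 22 = 10
So ω_22^32 = ω_22^10 = e^(-2πi·10/22)

ω_22^32 = ω_22^10 = -0.9595-0.2817i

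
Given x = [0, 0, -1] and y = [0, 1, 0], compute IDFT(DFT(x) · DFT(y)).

(x ⊛ y)[n] = Σ(m=0 to 2) x[m] · y[(n-m) mod 3]

Computing each output sample:
(x ⊛ y)[0] = -1
(x ⊛ y)[1] = 0
(x ⊛ y)[2] = 0

x ⊛ y = [-1, 0, 0]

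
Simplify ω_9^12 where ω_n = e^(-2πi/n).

Since ω_9^9 = 1, powers reduce modulo 9.
12 mod 9 = 3
So ω_9^12 = ω_9^3 = e^(-2πi·3/9)

ω_9^12 = ω_9^3 = -0.5000-0.8660i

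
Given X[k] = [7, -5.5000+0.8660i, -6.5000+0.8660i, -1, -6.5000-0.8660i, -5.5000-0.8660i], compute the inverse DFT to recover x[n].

x[n] = (1/6) Σ(k=0 to 5) X[k] · e^(2πikn/6)

Computing each x[n]:
x[0] = -3
x[1] = 1
x[2] = 3
x[3] = 1
x[4] = 3
x[5] = 2

x = [-3, 1, 3, 1, 3, 2]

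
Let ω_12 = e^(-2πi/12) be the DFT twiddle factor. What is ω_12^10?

ω_12^10 = e^(-2πi·10/12)
= cos(-2π·10/12) + i·sin(-2π·10/12)
= cos(-20π/12) + i·sin(-20π/12)

ω_12^10 = cos(-20π/12) + i·sin(-20π/12) = 0.5000+0.8660i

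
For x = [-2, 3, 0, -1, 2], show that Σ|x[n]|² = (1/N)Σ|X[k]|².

Time domain:
Σ|x[n]|² = |-2|² + |3|² + |0|² + |-1|² + |2|² = 18.0000

Frequency domain:
(1/5)Σ|X[k]|² = (1/5)(|2|² + |0.3541-1.5388i|² + |-6.3541+0.3633i|² + |-6.3541-0.3633i|² + |0.3541+1.5388i|²) = (1/5)·90.0000 = 18.0000

Both sides agree, confirming Parseval's theorem.

Σ|x[n]|² = (1/N)Σ|X[k]|² = 18.0000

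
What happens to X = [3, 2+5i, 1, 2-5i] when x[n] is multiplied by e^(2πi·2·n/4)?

Modulation property: DFT(ω_4^(-2n)·x[n]) = X[(k-2) mod 4], so circularly shift X by 2 positions.

X[k-2] = [1, 2-5i, 3, 2+5i]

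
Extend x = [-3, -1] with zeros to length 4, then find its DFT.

Original 2-point DFT: [-4, -2]
Zero-padded 4-point DFT provides frequency interpolation.

DFT_4([x, 0, ...]) = [-4, -3+1i, -2, -3-1i]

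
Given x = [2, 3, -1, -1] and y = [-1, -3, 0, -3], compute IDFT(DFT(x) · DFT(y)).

(x ⊛ y)[n] = Σ(m=0 to 3) x[m] · y[(n-m) mod 4]

Computing each output sample:
(x ⊛ y)[0] = -8
(x ⊛ y)[1] = -6
(x ⊛ y)[2] = -5
(x ⊛ y)[3] = -2

x ⊛ y = [-8, -6, -5, -2]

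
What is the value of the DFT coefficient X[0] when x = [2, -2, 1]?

X[0] = Σ(n=0 to 2) x[n] · ω_3^0 = Σ x[n]
= (2) + (-2) + (1)

X[0] = 1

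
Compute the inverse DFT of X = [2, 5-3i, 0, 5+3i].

x[n] = (1/4) Σ(k=0 to 3) X[k] · e^(2πikn/4)

Computing each x[n]:
x[0] = 3
x[1] = 2
x[2] = -2
x[3] = -1

x = [3, 2, -2, -1]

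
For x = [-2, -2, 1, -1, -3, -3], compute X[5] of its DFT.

X[5] = Σ(n=0 to 5) x[n] · ω_6^(5n) where ω_6 = e^(-2πi/6)
= (-2)·ω_6^0 + (-2)·ω_6^5 + (1)·ω_6^10 + (-1)·ω_6^15 + (-3)·ω_6^20 + (-3)·ω_6^25

X[5] = -2.5000+4.3301i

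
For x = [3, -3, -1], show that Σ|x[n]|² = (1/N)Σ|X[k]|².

Time domain:
Σ|x[n]|² = |3|² + |-3|² + |-1|² = 19.0000

Frequency domain:
(1/3)Σ|X[k]|² = (1/3)(|-1|² + |5.0000+1.7321i|² + |5.0000-1.7321i|²) = (1/3)·57.0000 = 19.0000

Both sides agree, confirming Parseval's theorem.

Σ|x[n]|² = (1/N)Σ|X[k]|² = 19.0000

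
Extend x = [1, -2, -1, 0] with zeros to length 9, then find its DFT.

Original 4-point DFT: [-2, 2+2i, 2, 2-2i]
Zero-padded 9-point DFT provides frequency interpolation.

DFT_9([x, 0, ...]) = [-2, -0.7057+2.2704i, 1.5924+2.3116i, 2.5000+0.8660i, 2.1133+0.0413i, 2.1133-0.0413i, 2.5000-0.8660i, 1.5924-2.3116i, -0.7057-2.2704i]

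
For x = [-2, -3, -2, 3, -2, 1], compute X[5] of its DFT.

X[5] = Σ(n=0 to 5) x[n] · ω_6^(5n) where ω_6 = e^(-2πi/6)
= (-2)·ω_6^0 + (-3)·ω_6^5 + (-2)·ω_6^10 + (3)·ω_6^15 + (-2)·ω_6^20 + (1)·ω_6^25

X[5] = -4.0000-3.4641i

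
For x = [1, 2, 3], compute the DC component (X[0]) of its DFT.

X[0] = Σ(n=0 to 2) x[n] · ω_3^0 = Σ x[n]
= (1) + (2) + (3)

X[0] = 6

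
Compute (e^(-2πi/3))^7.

Since ω_3^3 = 1, powers reduce modulo 3.
7 mod 3 = 1
So ω_3^7 = ω_3^1 = e^(-2πi·1/3)

ω_3^7 = ω_3^1 = -0.5000-0.8660i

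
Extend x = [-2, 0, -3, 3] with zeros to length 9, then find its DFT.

Original 4-point DFT: [-2, 1+3i, -8, 1-3i]
Zero-padded 9-point DFT provides frequency interpolation.

DFT_9([x, 0, ...]) = [-2, -4.0209+0.3563i, -0.6809+3.6241i, 2.5000-2.5981i, -5.7981-4.5264i, -5.7981+4.5264i, 2.5000+2.5981i, -0.6809-3.6241i, -4.0209-0.3563i]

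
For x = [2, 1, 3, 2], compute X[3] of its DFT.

X[3] = Σ(n=0 to 3) x[n] · ω_4^(3n) where ω_4 = e^(-2πi/4)
= (2)·ω_4^0 + (1)·ω_4^3 + (3)·ω_4^6 + (2)·ω_4^9

X[3] = -1-1i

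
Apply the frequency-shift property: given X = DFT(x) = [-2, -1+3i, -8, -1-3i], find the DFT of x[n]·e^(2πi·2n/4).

Modulation property: DFT(ω_4^(-2n)·x[n]) = X[(k-2) mod 4], so circularly shift X by 2 positions.

X[k-2] = [-8, -1-3i, -2, -1+3i]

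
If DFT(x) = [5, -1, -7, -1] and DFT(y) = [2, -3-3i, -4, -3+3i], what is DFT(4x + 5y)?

By linearity: DFT(4x + 5y) = 4·DFT(x) + 5·DFT(y)
= 4·[5, -1, -7, -1] + 5·[2, -3-3i, -4, -3+3i]

Computing element-wise:
Z[0] = 4·(5) + 5·(2) = 30
Z[1] = 4·(-1) + 5·(-3-3i) = -19-15i
Z[2] = 4·(-7) + 5·(-4) = -48
Z[3] = 4·(-1) + 5·(-3+3i) = -19+15i

DFT(4x + 5y) = 4·X + 5·Y = [30, -19-15i, -48, -19+15i]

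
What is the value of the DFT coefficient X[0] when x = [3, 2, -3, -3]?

X[0] = Σ(n=0 to 3) x[n] · ω_4^0 = Σ x[n]
= (3) + (2) + (-3) + (-3)

X[0] = -1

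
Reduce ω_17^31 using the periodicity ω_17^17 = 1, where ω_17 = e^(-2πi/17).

Since ω_17^17 = 1, powers reduce modulo 17.
31 mod 17 = 14
So ω_17^31 = ω_17^14 = e^(-2πi·14/17)

ω_17^31 = ω_17^14 = 0.4457+0.8952i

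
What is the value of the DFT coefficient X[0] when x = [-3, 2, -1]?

X[0] = Σ(n=0 to 2) x[n] · ω_3^0 = Σ x[n]
= (-3) + (2) + (-1)

X[0] = -2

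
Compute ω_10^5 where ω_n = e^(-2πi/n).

ω_10^5 = e^(-2πi·5/10)
= cos(-2π·5/10) + i·sin(-2π·5/10)
= cos(-10π/10) + i·sin(-10π/10)

ω_10^5 = cos(-10π/10) + i·sin(-10π/10) = -1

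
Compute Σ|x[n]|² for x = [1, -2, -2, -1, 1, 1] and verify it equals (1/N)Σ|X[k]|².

Time domain:
Σ|x[n]|² = |1|² + |-2|² + |-2|² + |-1|² + |1|² + |1|² = 12.0000

Frequency domain:
(1/6)Σ|X[k]|² = (1/6)(|-2|² + |2.0000+5.1962i|² + |1|² + |2|² + |1|² + |2.0000-5.1962i|²) = (1/6)·72.0000 = 12.0000

Both sides agree, confirming Parseval's theorem.

Σ|x[n]|² = (1/N)Σ|X[k]|² = 12.0000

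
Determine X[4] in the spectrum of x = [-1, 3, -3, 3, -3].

X[4] = Σ(n=0 to 4) x[n] · ω_5^(4n) where ω_5 = e^(-2πi/5)
= (-1)·ω_5^0 + (3)·ω_5^4 + (-3)·ω_5^8 + (3)·ω_5^12 + (-3)·ω_5^16

X[4] = -1.0000+2.1796i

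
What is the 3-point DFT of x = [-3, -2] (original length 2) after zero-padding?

Original 2-point DFT: [-5, -1]
Zero-padded 3-point DFT provides frequency interpolation.

DFT_3([x, 0, ...]) = [-5, -2.0000+1.7321i, -2.0000-1.7321i]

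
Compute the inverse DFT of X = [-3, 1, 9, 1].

x[n] = (1/4) Σ(k=0 to 3) X[k] · e^(2πikn/4)

Computing each x[n]:
x[0] = 2
x[1] = -3
x[2] = 1
x[3] = -3

x = [2, -3, 1, -3]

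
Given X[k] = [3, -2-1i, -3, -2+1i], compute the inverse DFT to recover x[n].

x[n] = (1/4) Σ(k=0 to 3) X[k] · e^(2πikn/4)

Computing each x[n]:
x[0] = -1
x[1] = 2
x[2] = 1
x[3] = 1

x = [-1, 2, 1, 1]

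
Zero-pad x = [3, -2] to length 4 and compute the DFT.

Original 2-point DFT: [1, 5]
Zero-padded 4-point DFT provides frequency interpolation.

DFT_4([x, 0, ...]) = [1, 3+2i, 5, 3-2i]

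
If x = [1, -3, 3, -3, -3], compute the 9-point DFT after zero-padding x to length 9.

Original 5-point DFT: [-5, -0.8541-3.5267i, 5.8541+5.7063i, 5.8541-5.7063i, -0.8541+3.5267i]
Zero-padded 9-point DFT provides frequency interpolation.

DFT_9([x, 0, ...]) = [-5, 3.5419+2.5981i, -3.1382-2.5981i, -0.5000+7.7942i, 7.0963+2.5981i, 7.0963-2.5981i, -0.5000-7.7942i, -3.1382+2.5981i, 3.5419-2.5981i]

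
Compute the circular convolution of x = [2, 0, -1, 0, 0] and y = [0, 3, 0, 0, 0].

(x ⊛ y)[n] = Σ(m=0 to 4) x[m] · y[(n-m) mod 5]

Computing each output sample:
(x ⊛ y)[0] = 0
(x ⊛ y)[1] = 6
(x ⊛ y)[2] = 0
(x ⊛ y)[3] = -3
(x ⊛ y)[4] = 0

x ⊛ y = [0, 6, 0, -3, 0]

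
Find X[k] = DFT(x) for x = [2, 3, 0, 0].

X[k] = Σ(n=0 to 3) x[n] · ω_4^(nk)
where ω_4 = e^(-2πi/4)

Computing each X[k]:
X[0] = 5
X[1] = 2-3i
X[2] = -1
X[3] = 2+3i

X = [5, 2-3i, -1, 2+3i]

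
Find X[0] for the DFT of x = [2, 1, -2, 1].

X[0] = Σ(n=0 to 3) x[n] · ω_4^0 = Σ x[n]
= (2) + (1) + (-2) + (1)

X[0] = 2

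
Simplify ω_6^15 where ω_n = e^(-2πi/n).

Since ω_6^6 = 1, powers reduce modulo 6.
15 mod 6 = 3
So ω_6^15 = ω_6^3 = e^(-2πi·3/6)

ω_6^15 = ω_6^3 = -1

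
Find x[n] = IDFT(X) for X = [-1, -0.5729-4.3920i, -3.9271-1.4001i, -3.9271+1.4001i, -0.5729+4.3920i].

x[n] = (1/5) Σ(k=0 to 4) X[k] · e^(2πikn/5)

Computing each x[n]:
x[0] = -2
x[1] = 3
x[2] = 0
x[3] = -1
x[4] = -1

x = [-2, 3, 0, -1, -1]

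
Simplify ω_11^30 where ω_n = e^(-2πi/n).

Since ω_11^11 = 1, powers reduce modulo 11.
30 mod 11 = 8
So ω_11^30 = ω_11^8 = e^(-2πi·8/11)

ω_11^30 = ω_11^8 = -0.1423+0.9898i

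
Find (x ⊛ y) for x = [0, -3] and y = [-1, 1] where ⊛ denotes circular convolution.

(x ⊛ y)[n] = Σ(m=0 to 1) x[m] · y[(n-m) mod 2]

Computing each output sample:
(x ⊛ y)[0] = -3
(x ⊛ y)[1] = 3

x ⊛ y = [-3, 3]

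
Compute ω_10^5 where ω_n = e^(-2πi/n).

ω_10^5 = e^(-2πi·5/10)
= cos(-2π·5/10) + i·sin(-2π·5/10)
= cos(-10π/10) + i·sin(-10π/10)

ω_10^5 = cos(-10π/10) + i·sin(-10π/10) = -1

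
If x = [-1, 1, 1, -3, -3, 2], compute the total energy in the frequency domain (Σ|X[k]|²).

Parseval: Σ|x[n]|² = (1/N)Σ|X[k]|², so Σ|X[k]|² = N·Σ|x[n]|² = 6·25.0000

Σ|X[k]|² = N·Σ|x[n]|² = 6·25.0000 = 150.0000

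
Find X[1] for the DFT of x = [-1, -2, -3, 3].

X[1] = Σ(n=0 to 3) x[n] · ω_4^(1n) where ω_4 = e^(-2πi/4)
= (-1)·ω_4^0 + (-2)·ω_4^1 + (-3)·ω_4^2 + (3)·ω_4^3

X[1] = 2+5i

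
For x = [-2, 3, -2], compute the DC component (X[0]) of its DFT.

X[0] = Σ(n=0 to 2) x[n] · ω_3^0 = Σ x[n]
= (-2) + (3) + (-2)

X[0] = -1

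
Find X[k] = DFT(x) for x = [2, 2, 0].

X[k] = Σ(n=0 to 2) x[n] · ω_3^(nk)
where ω_3 = e^(-2πi/3)

Computing each X[k]:
X[0] = 4
X[1] = 1.0000-1.7321i
X[2] = 1.0000+1.7321i

X = [4, 1.0000-1.7321i, 1.0000+1.7321i]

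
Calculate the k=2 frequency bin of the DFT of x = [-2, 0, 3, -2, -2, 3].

X[2] = Σ(n=0 to 5) x[n] · ω_6^(2n) where ω_6 = e^(-2πi/6)
= (-2)·ω_6^0 + (0)·ω_6^2 + (3)·ω_6^4 + (-2)·ω_6^6 + (-2)·ω_6^8 + (3)·ω_6^10

X[2] = -6.0000+6.9282i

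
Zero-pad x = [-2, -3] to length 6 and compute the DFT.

Original 2-point DFT: [-5, 1]
Zero-padded 6-point DFT provides frequency interpolation.

DFT_6([x, 0, ...]) = [-5, -3.5000+2.5981i, -0.5000+2.5981i, 1, -0.5000-2.5981i, -3.5000-2.5981i]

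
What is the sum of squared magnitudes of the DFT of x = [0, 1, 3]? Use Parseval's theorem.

Parseval: Σ|x[n]|² = (1/N)Σ|X[k]|², so Σ|X[k]|² = N·Σ|x[n]|² = 3·10.0000

Σ|X[k]|² = N·Σ|x[n]|² = 3·10.0000 = 30.0000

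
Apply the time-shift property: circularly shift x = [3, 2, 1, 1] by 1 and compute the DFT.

Time shift by 1: X_shifted[k] = ω_4^(1k) · X[k]
Shifted x = [1, 3, 2, 1]

DFT(x[n-1]) = [7, -1-2i, -1, -1+2i]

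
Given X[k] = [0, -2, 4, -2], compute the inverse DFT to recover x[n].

x[n] = (1/4) Σ(k=0 to 3) X[k] · e^(2πikn/4)

Computing each x[n]:
x[0] = 0
x[1] = -1
x[2] = 2
x[3] = -1

x = [0, -1, 2, -1]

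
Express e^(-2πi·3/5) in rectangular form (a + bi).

ω_5^3 = e^(-2πi·3/5)
= cos(-2π·3/5) + i·sin(-2π·3/5)
= cos(-6π/5) + i·sin(-6π/5)

ω_5^3 = cos(-6π/5) + i·sin(-6π/5) = -0.8090+0.5878i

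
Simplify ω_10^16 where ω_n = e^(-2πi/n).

Since ω_10^10 = 1, powers reduce modulo 10.
16 mod 10 = 6
So ω_10^16 = ω_10^6 = e^(-2πi·6/10)

ω_10^16 = ω_10^6 = -0.8090+0.5878i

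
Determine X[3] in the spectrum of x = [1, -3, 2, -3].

X[3] = Σ(n=0 to 3) x[n] · ω_4^(3n) where ω_4 = e^(-2πi/4)
= (1)·ω_4^0 + (-3)·ω_4^3 + (2)·ω_4^6 + (-3)·ω_4^9

X[3] = -1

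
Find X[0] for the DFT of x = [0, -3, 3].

X[0] = Σ(n=0 to 2) x[n] · ω_3^0 = Σ x[n]
= (0) + (-3) + (3)

X[0] = 0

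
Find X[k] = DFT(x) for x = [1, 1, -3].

X[k] = Σ(n=0 to 2) x[n] · ω_3^(nk)
where ω_3 = e^(-2πi/3)

Computing each X[k]:
X[0] = -1
X[1] = 2.0000-3.4641i
X[2] = 2.0000+3.4641i

X = [-1, 2.0000-3.4641i, 2.0000+3.4641i]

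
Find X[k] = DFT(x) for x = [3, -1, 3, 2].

X[k] = Σ(n=0 to 3) x[n] · ω_4^(nk)
where ω_4 = e^(-2πi/4)

Computing each X[k]:
X[0] = 7
X[1] = 3i
X[2] = 5
X[3] = -3i

X = [7, 3i, 5, -3i]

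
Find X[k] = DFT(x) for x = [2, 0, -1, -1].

X[k] = Σ(n=0 to 3) x[n] · ω_4^(nk)
where ω_4 = e^(-2πi/4)

Computing each X[k]:
X[0] = 0
X[1] = 3-1i
X[2] = 2
X[3] = 3+1i

X = [0, 3-1i, 2, 3+1i]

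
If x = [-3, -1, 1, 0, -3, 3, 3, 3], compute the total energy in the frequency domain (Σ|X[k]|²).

Parseval: Σ|x[n]|² = (1/N)Σ|X[k]|², so Σ|X[k]|² = N·Σ|x[n]|² = 8·47.0000

Σ|X[k]|² = N·Σ|x[n]|² = 8·47.0000 = 376.0000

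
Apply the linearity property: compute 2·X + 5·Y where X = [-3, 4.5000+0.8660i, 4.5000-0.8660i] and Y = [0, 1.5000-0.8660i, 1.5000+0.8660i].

By linearity: DFT(2x + 5y) = 2·DFT(x) + 5·DFT(y)
= 2·[-3, 4.5000+0.8660i, 4.5000-0.8660i] + 5·[0, 1.5000-0.8660i, 1.5000+0.8660i]

Computing element-wise:
Z[0] = 2·(-3) + 5·(0) = -6
Z[1] = 2·(4.5000+0.8660i) + 5·(1.5000-0.8660i) = 16.5000-2.5980i
Z[2] = 2·(4.5000-0.8660i) + 5·(1.5000+0.8660i) = 16.5000+2.5980i

DFT(2x + 5y) = 2·X + 5·Y = [-6, 16.5000-2.5980i, 16.5000+2.5980i]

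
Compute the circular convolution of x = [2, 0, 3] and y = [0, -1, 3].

(x ⊛ y)[n] = Σ(m=0 to 2) x[m] · y[(n-m) mod 3]

Computing each output sample:
(x ⊛ y)[0] = -3
(x ⊛ y)[1] = 7
(x ⊛ y)[2] = 6

x ⊛ y = [-3, 7, 6]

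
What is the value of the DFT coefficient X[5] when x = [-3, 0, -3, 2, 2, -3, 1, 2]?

X[5] = Σ(n=0 to 7) x[n] · ω_8^(5n) where ω_8 = e^(-2πi/8)
= (-3)·ω_8^0 + (0)·ω_8^5 + (-3)·ω_8^10 + (2)·ω_8^15 + (2)·ω_8^20 + (-3)·ω_8^25 + (1)·ω_8^30 + (2)·ω_8^35

X[5] = -7.1213+6.1213i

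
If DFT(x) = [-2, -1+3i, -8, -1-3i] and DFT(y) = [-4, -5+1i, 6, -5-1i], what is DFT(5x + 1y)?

By linearity: DFT(5x + 1y) = 5·DFT(x) + 1·DFT(y)
= 5·[-2, -1+3i, -8, -1-3i] + 1·[-4, -5+1i, 6, -5-1i]

Computing element-wise:
Z[0] = 5·(-2) + 1·(-4) = -14
Z[1] = 5·(-1+3i) + 1·(-5+1i) = -10+16i
Z[2] = 5·(-8) + 1·(6) = -34
Z[3] = 5·(-1-3i) + 1·(-5-1i) = -10-16i

DFT(5x + 1y) = 5·X + 1·Y = [-14, -10+16i, -34, -10-16i]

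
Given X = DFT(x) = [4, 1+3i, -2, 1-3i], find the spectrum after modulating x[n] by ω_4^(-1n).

Modulation property: DFT(ω_4^(-1n)·x[n]) = X[(k-1) mod 4], so circularly shift X by 1 positions.

X[k-1] = [1-3i, 4, 1+3i, -2]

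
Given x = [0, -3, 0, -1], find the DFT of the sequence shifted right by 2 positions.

Time shift by 2: X_shifted[k] = ω_4^(2k) · X[k]
Shifted x = [0, -1, 0, -3]

DFT(x[n-2]) = [-4, -2i, 4, 2i]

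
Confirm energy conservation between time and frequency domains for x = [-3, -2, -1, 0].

Time domain:
Σ|x[n]|² = |-3|² + |-2|² + |-1|² + |0|² = 14.0000

Frequency domain:
(1/4)Σ|X[k]|² = (1/4)(|-6|² + |-2+2i|² + |-2|² + |-2-2i|²) = (1/4)·56.0000 = 14.0000

Both sides agree, confirming Parseval's theorem.

Σ|x[n]|² = (1/N)Σ|X[k]|² = 14.0000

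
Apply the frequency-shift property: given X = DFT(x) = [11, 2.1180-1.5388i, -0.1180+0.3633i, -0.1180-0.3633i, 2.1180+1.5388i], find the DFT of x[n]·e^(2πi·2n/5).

Modulation property: DFT(ω_5^(-2n)·x[n]) = X[(k-2) mod 5], so circularly shift X by 2 positions.

X[k-2] = [-0.1180-0.3633i, 2.1180+1.5388i, 11, 2.1180-1.5388i, -0.1180+0.3633i]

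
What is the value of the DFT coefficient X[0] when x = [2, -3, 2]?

X[0] = Σ(n=0 to 2) x[n] · ω_3^0 = Σ x[n]
= (2) + (-3) + (2)

X[0] = 1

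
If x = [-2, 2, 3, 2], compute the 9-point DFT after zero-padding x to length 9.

Original 4-point DFT: [5, -5, -3, -5]
Zero-padded 9-point DFT provides frequency interpolation.

DFT_9([x, 0, ...]) = [5, -0.9470-5.9720i, -5.4718-1.2636i, -2.5000+0.8660i, -2.5813-0.4877i, -2.5813+0.4877i, -2.5000-0.8660i, -5.4718+1.2636i, -0.9470+5.9720i]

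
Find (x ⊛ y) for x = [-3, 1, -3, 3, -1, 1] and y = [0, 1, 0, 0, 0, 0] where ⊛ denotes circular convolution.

(x ⊛ y)[n] = Σ(m=0 to 5) x[m] · y[(n-m) mod 6]

Computing each output sample:
(x ⊛ y)[0] = 1
(x ⊛ y)[1] = -3
(x ⊛ y)[2] = 1
(x ⊛ y)[3] = -3
(x ⊛ y)[4] = 3
(x ⊛ y)[5] = -1

x ⊛ y = [1, -3, 1, -3, 3, -1]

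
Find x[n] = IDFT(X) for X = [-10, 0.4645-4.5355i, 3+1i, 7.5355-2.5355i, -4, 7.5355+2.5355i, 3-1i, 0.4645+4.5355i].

x[n] = (1/8) Σ(k=0 to 7) X[k] · e^(2πikn/8)

Computing each x[n]:
x[0] = 1
x[1] = -1
x[2] = -2
x[3] = 2
x[4] = -3
x[5] = -1
x[6] = -3
x[7] = -3

x = [1, -1, -2, 2, -3, -1, -3, -3]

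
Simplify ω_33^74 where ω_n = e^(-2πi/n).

Since ω_33^33 = 1, powers reduce modulo 33.
74 mod 33 = 8
So ω_33^74 = ω_33^8 = e^(-2πi·8/33)

ω_33^74 = ω_33^8 = 0.0476-0.9989i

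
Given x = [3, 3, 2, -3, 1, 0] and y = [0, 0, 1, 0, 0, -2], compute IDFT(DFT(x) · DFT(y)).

(x ⊛ y)[n] = Σ(m=0 to 5) x[m] · y[(n-m) mod 6]

Computing each output sample:
(x ⊛ y)[0] = -5
(x ⊛ y)[1] = -4
(x ⊛ y)[2] = 9
(x ⊛ y)[3] = 1
(x ⊛ y)[4] = 2
(x ⊛ y)[5] = -9

x ⊛ y = [-5, -4, 9, 1, 2, -9]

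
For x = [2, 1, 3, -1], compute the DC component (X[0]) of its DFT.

X[0] = Σ(n=0 to 3) x[n] · ω_4^0 = Σ x[n]
= (2) + (1) + (3) + (-1)

X[0] = 5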